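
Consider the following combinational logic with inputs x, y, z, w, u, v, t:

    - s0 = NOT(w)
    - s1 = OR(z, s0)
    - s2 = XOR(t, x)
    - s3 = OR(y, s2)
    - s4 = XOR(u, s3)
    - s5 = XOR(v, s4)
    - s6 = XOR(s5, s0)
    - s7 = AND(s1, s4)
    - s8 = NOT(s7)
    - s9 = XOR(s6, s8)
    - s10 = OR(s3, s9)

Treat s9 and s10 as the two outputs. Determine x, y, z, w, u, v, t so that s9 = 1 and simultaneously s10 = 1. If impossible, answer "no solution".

x=1, y=0, z=0, w=1, u=0, v=1, t=0

Check with x=1, y=0, z=0, w=1, u=0, v=1, t=0:
s0 = NOT(w) = NOT 1 = 0
s1 = OR(z, s0) = OR(0, 0) = 0
s2 = XOR(t, x) = XOR(0, 1) = 1
s3 = OR(y, s2) = OR(0, 1) = 1
s4 = XOR(u, s3) = XOR(0, 1) = 1
s5 = XOR(v, s4) = XOR(1, 1) = 0
s6 = XOR(s5, s0) = XOR(0, 0) = 0
s7 = AND(s1, s4) = AND(0, 1) = 0
s8 = NOT(s7) = NOT 0 = 1
s9 = XOR(s6, s8) = XOR(0, 1) = 1
s10 = OR(s3, s9) = OR(1, 1) = 1
So s9 = 1 and s10 = 1.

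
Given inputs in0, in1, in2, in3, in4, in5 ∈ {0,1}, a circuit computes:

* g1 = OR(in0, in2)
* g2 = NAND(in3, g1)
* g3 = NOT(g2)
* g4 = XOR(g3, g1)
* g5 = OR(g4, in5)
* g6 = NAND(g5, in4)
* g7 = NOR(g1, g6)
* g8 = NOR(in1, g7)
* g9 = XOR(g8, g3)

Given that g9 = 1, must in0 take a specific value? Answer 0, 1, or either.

either

Both values of in0 occur among assignments with g9 = 1:
  in0=0: in0=0, in1=0, in2=0, in3=0, in4=0, in5=0
  in0=1: in0=1, in1=0, in2=0, in3=0, in4=0, in5=0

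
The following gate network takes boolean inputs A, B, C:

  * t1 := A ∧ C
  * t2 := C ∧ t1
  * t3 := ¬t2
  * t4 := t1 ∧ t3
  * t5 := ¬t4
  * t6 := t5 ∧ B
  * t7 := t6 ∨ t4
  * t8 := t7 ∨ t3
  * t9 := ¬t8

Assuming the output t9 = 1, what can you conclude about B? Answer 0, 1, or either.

0

t9 = ¬t8 must be 1, so t8 = 0.
t8 = t7 ∨ t3 must be 0, so both t7 = 0 and t3 = 0.
t7 = t6 ∨ t4 must be 0, so both t6 = 0 and t4 = 0.
Every assignment with t9 = 1 has B = 0; there are 1 such assignment(s).
  A=1, B=0, C=1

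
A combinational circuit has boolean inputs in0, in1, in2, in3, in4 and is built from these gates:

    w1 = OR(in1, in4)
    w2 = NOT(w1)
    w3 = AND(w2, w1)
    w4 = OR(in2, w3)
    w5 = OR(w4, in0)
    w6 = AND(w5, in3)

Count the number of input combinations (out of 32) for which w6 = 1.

12

w6 = AND(w5, in3) must be 1, so both w5 = 1 and in3 = 1.
w5 = OR(w4, in0) must be 1, so at least one of w4, in0 is 1.
Enumerating the 32 input combinations, 12 give w6 = 1 and 20 give w6 = 0.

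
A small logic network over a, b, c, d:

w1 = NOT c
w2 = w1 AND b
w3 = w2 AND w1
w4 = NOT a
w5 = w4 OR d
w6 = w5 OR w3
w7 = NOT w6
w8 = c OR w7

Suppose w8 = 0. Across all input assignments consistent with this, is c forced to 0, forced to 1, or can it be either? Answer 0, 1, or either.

0

w8 = c OR w7 must be 0, so both c = 0 and w7 = 0.
Every assignment with w8 = 0 has c = 0; there are 7 such assignment(s).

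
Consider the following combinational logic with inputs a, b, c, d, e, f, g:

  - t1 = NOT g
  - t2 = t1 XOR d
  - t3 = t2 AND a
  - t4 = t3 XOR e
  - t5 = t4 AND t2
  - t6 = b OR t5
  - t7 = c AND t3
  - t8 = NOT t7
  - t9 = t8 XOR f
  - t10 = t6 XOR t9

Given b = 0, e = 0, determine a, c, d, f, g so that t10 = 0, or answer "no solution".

a=0 c=1 d=1 f=1 g=1

t10 = t6 XOR t9 must be 0, so t6 and t9 are equal.
Check with b = 0, e = 0 and a=0, c=1, d=1, f=1, g=1:
t1 = NOT g = NOT 1 = 0
t2 = t1 XOR d = 0 XOR 1 = 1
t3 = t2 AND a = 1 AND 0 = 0
t4 = t3 XOR e = 0 XOR 0 = 0
t5 = t4 AND t2 = 0 AND 1 = 0
t6 = b OR t5 = 0 OR 0 = 0
t7 = c AND t3 = 1 AND 0 = 0
t8 = NOT t7 = NOT 0 = 1
t9 = t8 XOR f = 1 XOR 1 = 0
t10 = t6 XOR t9 = 0 XOR 0 = 0
So t10 = 0.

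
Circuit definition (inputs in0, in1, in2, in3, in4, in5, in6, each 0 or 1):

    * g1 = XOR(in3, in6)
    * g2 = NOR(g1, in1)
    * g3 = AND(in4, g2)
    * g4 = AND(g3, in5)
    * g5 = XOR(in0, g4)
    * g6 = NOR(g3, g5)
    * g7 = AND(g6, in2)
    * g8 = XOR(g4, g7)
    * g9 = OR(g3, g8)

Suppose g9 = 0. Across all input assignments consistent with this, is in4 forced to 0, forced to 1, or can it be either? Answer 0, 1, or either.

Both values of in4 occur among assignments with g9 = 0:
  in4=0: in0=0, in1=0, in2=0, in3=0, in4=0, in5=0, in6=0
  in4=1: in0=0, in1=0, in2=0, in3=0, in4=1, in5=0, in6=1

either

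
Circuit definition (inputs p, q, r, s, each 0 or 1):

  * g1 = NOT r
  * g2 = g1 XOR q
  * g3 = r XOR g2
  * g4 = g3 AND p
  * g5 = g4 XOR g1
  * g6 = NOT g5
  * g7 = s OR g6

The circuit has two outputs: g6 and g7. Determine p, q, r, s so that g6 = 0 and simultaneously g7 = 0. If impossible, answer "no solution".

p=0, q=1, r=0, s=0

Check with p=0, q=1, r=0, s=0:
g1 = NOT r = NOT 0 = 1
g2 = g1 XOR q = 1 XOR 1 = 0
g3 = r XOR g2 = 0 XOR 0 = 0
g4 = g3 AND p = 0 AND 0 = 0
g5 = g4 XOR g1 = 0 XOR 1 = 1
g6 = NOT g5 = NOT 1 = 0
g7 = s OR g6 = 0 OR 0 = 0
So g6 = 0 and g7 = 0.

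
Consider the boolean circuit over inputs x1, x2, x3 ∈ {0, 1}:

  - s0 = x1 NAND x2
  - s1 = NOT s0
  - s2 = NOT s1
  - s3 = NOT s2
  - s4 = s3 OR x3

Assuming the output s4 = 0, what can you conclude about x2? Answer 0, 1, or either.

Both values of x2 occur among assignments with s4 = 0:
  x2=0: x1=0, x2=0, x3=0
  x2=1: x1=0, x2=1, x3=0

either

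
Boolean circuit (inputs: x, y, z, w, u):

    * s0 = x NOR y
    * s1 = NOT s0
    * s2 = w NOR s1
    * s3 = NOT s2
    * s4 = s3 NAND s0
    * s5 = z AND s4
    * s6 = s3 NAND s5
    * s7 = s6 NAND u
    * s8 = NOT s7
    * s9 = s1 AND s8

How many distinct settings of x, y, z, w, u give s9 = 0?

26

s9 = s1 AND s8 must be 0, so at least one of s1, s8 is 0.
Enumerating the 32 input combinations, 26 give s9 = 0 and 6 give s9 = 1.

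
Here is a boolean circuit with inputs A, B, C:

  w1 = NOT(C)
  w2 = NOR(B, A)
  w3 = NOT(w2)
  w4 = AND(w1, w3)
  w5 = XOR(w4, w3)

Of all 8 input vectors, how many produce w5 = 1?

3

w5 = XOR(w4, w3) must be 1, so w4 and w3 differ.
Satisfying assignments:
  A=0, B=1, C=1
  A=1, B=0, C=1
  A=1, B=1, C=1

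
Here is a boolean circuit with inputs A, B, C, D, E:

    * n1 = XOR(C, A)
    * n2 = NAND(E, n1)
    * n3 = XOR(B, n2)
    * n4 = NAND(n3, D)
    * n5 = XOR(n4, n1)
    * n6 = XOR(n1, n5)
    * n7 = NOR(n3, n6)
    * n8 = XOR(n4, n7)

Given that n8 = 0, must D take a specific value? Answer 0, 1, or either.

1

n8 = XOR(n4, n7) must be 0, so n4 and n7 are equal.
Every assignment with n8 = 0 has D = 1; there are 8 such assignment(s).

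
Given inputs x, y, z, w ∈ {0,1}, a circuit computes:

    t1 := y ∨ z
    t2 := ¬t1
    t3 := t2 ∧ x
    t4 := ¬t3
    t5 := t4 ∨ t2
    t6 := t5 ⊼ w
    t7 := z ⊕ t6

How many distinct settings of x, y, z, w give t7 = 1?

8

t7 = z ⊕ t6 must be 1, so z and t6 differ.
Enumerating the 16 input combinations, 8 give t7 = 1 and 8 give t7 = 0.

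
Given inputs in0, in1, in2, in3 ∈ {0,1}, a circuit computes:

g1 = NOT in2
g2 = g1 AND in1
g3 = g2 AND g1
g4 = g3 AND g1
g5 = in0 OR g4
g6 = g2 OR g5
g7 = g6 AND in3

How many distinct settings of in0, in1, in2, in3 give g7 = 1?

g7 = g6 AND in3 must be 1, so both g6 = 1 and in3 = 1.
Satisfying assignments:
  in0=0, in1=1, in2=0, in3=1
  in0=1, in1=0, in2=0, in3=1
  in0=1, in1=0, in2=1, in3=1
  in0=1, in1=1, in2=0, in3=1
  in0=1, in1=1, in2=1, in3=1

5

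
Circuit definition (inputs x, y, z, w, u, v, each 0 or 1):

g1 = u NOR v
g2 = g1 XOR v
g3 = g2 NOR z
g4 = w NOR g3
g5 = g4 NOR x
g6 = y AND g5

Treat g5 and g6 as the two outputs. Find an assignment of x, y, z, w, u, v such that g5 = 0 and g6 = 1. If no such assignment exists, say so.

no solution exists

Across all 64 input combinations, none give both g5 = 0 and g6 = 1.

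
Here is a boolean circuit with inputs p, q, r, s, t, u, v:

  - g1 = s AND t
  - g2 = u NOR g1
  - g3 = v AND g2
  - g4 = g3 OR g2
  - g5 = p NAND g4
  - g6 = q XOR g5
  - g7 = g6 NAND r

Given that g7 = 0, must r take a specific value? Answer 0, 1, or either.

g7 = g6 NAND r must be 0, so both g6 = 1 and r = 1.
Every assignment with g7 = 0 has r = 1; there are 32 such assignment(s).

1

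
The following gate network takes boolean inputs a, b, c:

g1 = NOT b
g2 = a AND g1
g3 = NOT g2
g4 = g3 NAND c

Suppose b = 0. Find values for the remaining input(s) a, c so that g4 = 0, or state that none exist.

a=0 c=1

g4 = g3 NAND c must be 0, so both g3 = 1 and c = 1.
g3 = NOT g2 must be 1, so g2 = 0.
Check with b = 0 and a=0, c=1:
g1 = NOT b = NOT 0 = 1
g2 = a AND g1 = 0 AND 1 = 0
g3 = NOT g2 = NOT 0 = 1
g4 = g3 NAND c = 1 NAND 1 = 0
So g4 = 0.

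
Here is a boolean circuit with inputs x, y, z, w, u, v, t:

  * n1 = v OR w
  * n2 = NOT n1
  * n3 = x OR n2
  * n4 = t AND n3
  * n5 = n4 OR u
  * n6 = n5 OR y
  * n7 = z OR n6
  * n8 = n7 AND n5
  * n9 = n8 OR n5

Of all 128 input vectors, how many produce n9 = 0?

44

n9 = n8 OR n5 must be 0, so both n8 = 0 and n5 = 0.
n8 = n7 AND n5 must be 0, so at least one of n7, n5 is 0.
Enumerating the 128 input combinations, 44 give n9 = 0 and 84 give n9 = 1.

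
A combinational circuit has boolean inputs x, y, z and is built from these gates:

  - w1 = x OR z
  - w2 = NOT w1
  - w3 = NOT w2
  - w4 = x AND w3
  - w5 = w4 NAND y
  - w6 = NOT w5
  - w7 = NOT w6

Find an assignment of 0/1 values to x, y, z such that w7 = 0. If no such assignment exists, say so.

x=1, y=1, z=0

Check with x=1, y=1, z=0:
w1 = x OR z = 1 OR 0 = 1
w2 = NOT w1 = NOT 1 = 0
w3 = NOT w2 = NOT 0 = 1
w4 = x AND w3 = 1 AND 1 = 1
w5 = w4 NAND y = 1 NAND 1 = 0
w6 = NOT w5 = NOT 0 = 1
w7 = NOT w6 = NOT 1 = 0
So w7 = 0 as required.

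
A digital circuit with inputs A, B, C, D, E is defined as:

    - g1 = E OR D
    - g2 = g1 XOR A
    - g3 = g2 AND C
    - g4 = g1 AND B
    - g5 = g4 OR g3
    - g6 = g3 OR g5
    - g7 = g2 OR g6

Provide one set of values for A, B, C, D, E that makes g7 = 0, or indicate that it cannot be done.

g7 = g2 OR g6 must be 0, so both g2 = 0 and g6 = 0.
g2 = g1 XOR A must be 0, so g1 and A are equal.
Check with A=1, B=0, C=0, D=0, E=1:
g1 = E OR D = 1 OR 0 = 1
g2 = g1 XOR A = 1 XOR 1 = 0
g3 = g2 AND C = 0 AND 0 = 0
g4 = g1 AND B = 1 AND 0 = 0
g5 = g4 OR g3 = 0 OR 0 = 0
g6 = g3 OR g5 = 0 OR 0 = 0
g7 = g2 OR g6 = 0 OR 0 = 0
So g7 = 0 as required.

A=1, B=0, C=0, D=0, E=1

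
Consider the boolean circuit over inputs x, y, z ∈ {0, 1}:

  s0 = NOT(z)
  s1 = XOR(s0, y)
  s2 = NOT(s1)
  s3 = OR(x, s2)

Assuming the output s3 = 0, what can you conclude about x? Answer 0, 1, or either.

0

s3 = OR(x, s2) must be 0, so both x = 0 and s2 = 0.
s2 = NOT(s1) must be 0, so s1 = 1.
Every assignment with s3 = 0 has x = 0; there are 2 such assignment(s).
  x=0, y=0, z=0
  x=0, y=1, z=1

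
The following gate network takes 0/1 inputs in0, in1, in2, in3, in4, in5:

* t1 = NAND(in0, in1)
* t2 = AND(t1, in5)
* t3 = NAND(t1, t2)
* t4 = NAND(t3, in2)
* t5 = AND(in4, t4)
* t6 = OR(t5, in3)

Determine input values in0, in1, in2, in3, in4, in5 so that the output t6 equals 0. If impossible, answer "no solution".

in0=1 in1=0 in2=1 in3=0 in4=0 in5=1

Check with in0=1 in1=0 in2=1 in3=0 in4=0 in5=1:
t1 = NAND(in0, in1) = NAND(1, 0) = 1
t2 = AND(t1, in5) = AND(1, 1) = 1
t3 = NAND(t1, t2) = NAND(1, 1) = 0
t4 = NAND(t3, in2) = NAND(0, 1) = 1
t5 = AND(in4, t4) = AND(0, 1) = 0
t6 = OR(t5, in3) = OR(0, 0) = 0
So t6 = 0 as required.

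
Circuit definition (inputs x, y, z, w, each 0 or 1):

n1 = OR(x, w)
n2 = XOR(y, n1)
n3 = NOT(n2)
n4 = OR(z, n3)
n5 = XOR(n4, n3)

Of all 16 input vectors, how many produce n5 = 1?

4

n5 = XOR(n4, n3) must be 1, so n4 and n3 differ.
Enumerating the 16 input combinations, 4 give n5 = 1 and 12 give n5 = 0.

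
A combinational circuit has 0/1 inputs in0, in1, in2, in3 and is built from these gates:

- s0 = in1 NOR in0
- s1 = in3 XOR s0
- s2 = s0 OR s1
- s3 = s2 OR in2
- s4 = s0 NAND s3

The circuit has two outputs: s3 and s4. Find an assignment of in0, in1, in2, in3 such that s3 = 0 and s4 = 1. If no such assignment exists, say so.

Check with in0=1 in1=1 in2=0 in3=0:
s0 = in1 NOR in0 = 1 NOR 1 = 0
s1 = in3 XOR s0 = 0 XOR 0 = 0
s2 = s0 OR s1 = 0 OR 0 = 0
s3 = s2 OR in2 = 0 OR 0 = 0
s4 = s0 NAND s3 = 0 NAND 0 = 1
So s3 = 0 and s4 = 1.

in0=1 in1=1 in2=0 in3=0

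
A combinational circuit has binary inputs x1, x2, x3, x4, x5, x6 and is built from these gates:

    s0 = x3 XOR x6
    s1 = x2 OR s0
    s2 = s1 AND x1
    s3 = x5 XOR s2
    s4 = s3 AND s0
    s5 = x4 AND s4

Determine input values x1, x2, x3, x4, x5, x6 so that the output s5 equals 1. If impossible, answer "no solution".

x1=0, x2=0, x3=1, x4=1, x5=1, x6=0

Check with x1=0, x2=0, x3=1, x4=1, x5=1, x6=0:
s0 = x3 XOR x6 = 1 XOR 0 = 1
s1 = x2 OR s0 = 0 OR 1 = 1
s2 = s1 AND x1 = 1 AND 0 = 0
s3 = x5 XOR s2 = 1 XOR 0 = 1
s4 = s3 AND s0 = 1 AND 1 = 1
s5 = x4 AND s4 = 1 AND 1 = 1
So s5 = 1 as required.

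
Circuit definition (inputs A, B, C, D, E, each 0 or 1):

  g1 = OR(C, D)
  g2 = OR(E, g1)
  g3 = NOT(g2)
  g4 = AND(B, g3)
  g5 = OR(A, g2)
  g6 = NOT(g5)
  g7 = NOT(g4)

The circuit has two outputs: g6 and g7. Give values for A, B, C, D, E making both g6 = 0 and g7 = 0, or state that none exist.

Check with A=1 B=1 C=0 D=0 E=0:
g1 = OR(C, D) = OR(0, 0) = 0
g2 = OR(E, g1) = OR(0, 0) = 0
g3 = NOT(g2) = NOT 0 = 1
g4 = AND(B, g3) = AND(1, 1) = 1
g5 = OR(A, g2) = OR(1, 0) = 1
g6 = NOT(g5) = NOT 1 = 0
g7 = NOT(g4) = NOT 1 = 0
So g6 = 0 and g7 = 0.

A=1 B=1 C=0 D=0 E=0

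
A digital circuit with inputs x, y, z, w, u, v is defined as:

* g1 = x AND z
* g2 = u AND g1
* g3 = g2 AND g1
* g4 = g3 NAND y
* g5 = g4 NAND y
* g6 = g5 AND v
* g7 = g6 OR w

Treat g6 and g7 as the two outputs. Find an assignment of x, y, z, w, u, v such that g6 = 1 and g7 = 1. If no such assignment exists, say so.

Check with x=0, y=0, z=0, w=0, u=0, v=1:
g1 = x AND z = 0 AND 0 = 0
g2 = u AND g1 = 0 AND 0 = 0
g3 = g2 AND g1 = 0 AND 0 = 0
g4 = g3 NAND y = 0 NAND 0 = 1
g5 = g4 NAND y = 1 NAND 0 = 1
g6 = g5 AND v = 1 AND 1 = 1
g7 = g6 OR w = 1 OR 0 = 1
So g6 = 1 and g7 = 1.

x=0, y=0, z=0, w=0, u=0, v=1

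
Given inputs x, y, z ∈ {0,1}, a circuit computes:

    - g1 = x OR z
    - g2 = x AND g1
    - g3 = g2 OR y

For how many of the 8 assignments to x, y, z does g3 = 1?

6

g3 = g2 OR y must be 1, so at least one of g2, y is 1.
Satisfying assignments:
  x=0, y=1, z=0
  x=0, y=1, z=1
  x=1, y=0, z=0
  x=1, y=0, z=1
  x=1, y=1, z=0
  x=1, y=1, z=1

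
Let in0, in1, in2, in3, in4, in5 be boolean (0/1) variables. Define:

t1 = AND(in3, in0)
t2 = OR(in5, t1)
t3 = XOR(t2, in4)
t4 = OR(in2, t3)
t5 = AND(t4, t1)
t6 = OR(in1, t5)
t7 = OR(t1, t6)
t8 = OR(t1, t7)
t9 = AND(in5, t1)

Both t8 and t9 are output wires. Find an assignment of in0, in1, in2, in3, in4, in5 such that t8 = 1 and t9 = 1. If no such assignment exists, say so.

Check with in0=1 in1=0 in2=1 in3=1 in4=0 in5=1:
t1 = AND(in3, in0) = AND(1, 1) = 1
t2 = OR(in5, t1) = OR(1, 1) = 1
t3 = XOR(t2, in4) = XOR(1, 0) = 1
t4 = OR(in2, t3) = OR(1, 1) = 1
t5 = AND(t4, t1) = AND(1, 1) = 1
t6 = OR(in1, t5) = OR(0, 1) = 1
t7 = OR(t1, t6) = OR(1, 1) = 1
t8 = OR(t1, t7) = OR(1, 1) = 1
t9 = AND(in5, t1) = AND(1, 1) = 1
So t8 = 1 and t9 = 1.

in0=1 in1=0 in2=1 in3=1 in4=0 in5=1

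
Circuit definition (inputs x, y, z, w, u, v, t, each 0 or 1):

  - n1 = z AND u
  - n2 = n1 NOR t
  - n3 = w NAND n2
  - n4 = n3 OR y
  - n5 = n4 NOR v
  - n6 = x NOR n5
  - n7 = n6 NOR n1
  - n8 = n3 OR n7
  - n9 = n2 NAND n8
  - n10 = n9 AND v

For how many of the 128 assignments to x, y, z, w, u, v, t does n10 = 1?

n10 = n9 AND v must be 1, so both n9 = 1 and v = 1.
Enumerating the 128 input combinations, 46 give n10 = 1 and 82 give n10 = 0.

46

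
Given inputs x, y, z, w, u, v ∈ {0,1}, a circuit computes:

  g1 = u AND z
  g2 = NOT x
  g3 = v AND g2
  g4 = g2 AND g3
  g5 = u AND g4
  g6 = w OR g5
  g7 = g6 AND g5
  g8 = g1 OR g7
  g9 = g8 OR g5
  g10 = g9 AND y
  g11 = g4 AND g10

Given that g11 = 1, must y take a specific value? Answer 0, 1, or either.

1

g11 = g4 AND g10 must be 1, so both g4 = 1 and g10 = 1.
g4 = g2 AND g3 must be 1, so both g2 = 1 and g3 = 1.
g10 = g9 AND y must be 1, so both g9 = 1 and y = 1.
Every assignment with g11 = 1 has y = 1; there are 4 such assignment(s).
  x=0, y=1, z=0, w=0, u=1, v=1
  x=0, y=1, z=0, w=1, u=1, v=1
  x=0, y=1, z=1, w=0, u=1, v=1
  x=0, y=1, z=1, w=1, u=1, v=1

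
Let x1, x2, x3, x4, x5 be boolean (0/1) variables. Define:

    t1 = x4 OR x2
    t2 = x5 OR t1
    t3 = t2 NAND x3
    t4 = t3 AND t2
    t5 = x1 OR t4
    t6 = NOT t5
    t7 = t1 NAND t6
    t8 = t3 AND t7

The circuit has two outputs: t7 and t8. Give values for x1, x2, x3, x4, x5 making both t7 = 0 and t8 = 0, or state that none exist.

Check with x1=0, x2=0, x3=1, x4=1, x5=1:
t1 = x4 OR x2 = 1 OR 0 = 1
t2 = x5 OR t1 = 1 OR 1 = 1
t3 = t2 NAND x3 = 1 NAND 1 = 0
t4 = t3 AND t2 = 0 AND 1 = 0
t5 = x1 OR t4 = 0 OR 0 = 0
t6 = NOT t5 = NOT 0 = 1
t7 = t1 NAND t6 = 1 NAND 1 = 0
t8 = t3 AND t7 = 0 AND 0 = 0
So t7 = 0 and t8 = 0.

x1=0, x2=0, x3=1, x4=1, x5=1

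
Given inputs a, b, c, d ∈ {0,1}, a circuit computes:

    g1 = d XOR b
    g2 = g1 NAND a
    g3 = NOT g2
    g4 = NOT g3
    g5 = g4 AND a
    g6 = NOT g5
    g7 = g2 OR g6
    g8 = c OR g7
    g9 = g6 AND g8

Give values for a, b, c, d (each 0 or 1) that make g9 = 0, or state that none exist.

g9 = g6 AND g8 must be 0, so at least one of g6, g8 is 0.
Check with a=1, b=1, c=0, d=1:
g1 = d XOR b = 1 XOR 1 = 0
g2 = g1 NAND a = 0 NAND 1 = 1
g3 = NOT g2 = NOT 1 = 0
g4 = NOT g3 = NOT 0 = 1
g5 = g4 AND a = 1 AND 1 = 1
g6 = NOT g5 = NOT 1 = 0
g7 = g2 OR g6 = 1 OR 0 = 1
g8 = c OR g7 = 0 OR 1 = 1
g9 = g6 AND g8 = 0 AND 1 = 0
So g9 = 0 as required.

a=1, b=1, c=0, d=1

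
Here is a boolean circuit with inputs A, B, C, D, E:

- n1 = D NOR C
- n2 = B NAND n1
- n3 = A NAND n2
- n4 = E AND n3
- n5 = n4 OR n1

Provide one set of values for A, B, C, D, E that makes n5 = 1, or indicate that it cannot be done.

A=1, B=1, C=0, D=0, E=0

Check with A=1, B=1, C=0, D=0, E=0:
n1 = D NOR C = 0 NOR 0 = 1
n2 = B NAND n1 = 1 NAND 1 = 0
n3 = A NAND n2 = 1 NAND 0 = 1
n4 = E AND n3 = 0 AND 1 = 0
n5 = n4 OR n1 = 0 OR 1 = 1
So n5 = 1 as required.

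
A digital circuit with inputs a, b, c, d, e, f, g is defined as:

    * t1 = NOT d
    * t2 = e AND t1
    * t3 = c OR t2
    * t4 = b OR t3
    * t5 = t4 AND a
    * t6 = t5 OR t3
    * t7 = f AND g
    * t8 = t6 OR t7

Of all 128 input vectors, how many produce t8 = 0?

t8 = t6 OR t7 must be 0, so both t6 = 0 and t7 = 0.
Enumerating the 128 input combinations, 27 give t8 = 0 and 101 give t8 = 1.

27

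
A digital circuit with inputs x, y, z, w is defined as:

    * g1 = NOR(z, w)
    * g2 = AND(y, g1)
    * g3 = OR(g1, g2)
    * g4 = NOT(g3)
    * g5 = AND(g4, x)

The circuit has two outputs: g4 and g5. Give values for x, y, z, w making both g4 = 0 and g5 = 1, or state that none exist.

no solution exists

Across all 16 input combinations, none give both g4 = 0 and g5 = 1.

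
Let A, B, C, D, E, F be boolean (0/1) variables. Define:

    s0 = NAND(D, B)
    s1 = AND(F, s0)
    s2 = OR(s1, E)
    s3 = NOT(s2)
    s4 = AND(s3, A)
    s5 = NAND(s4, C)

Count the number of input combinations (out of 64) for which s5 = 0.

s5 = NAND(s4, C) must be 0, so both s4 = 1 and C = 1.
s4 = AND(s3, A) must be 1, so both s3 = 1 and A = 1.
Enumerating the 64 input combinations, 5 give s5 = 0 and 59 give s5 = 1.

5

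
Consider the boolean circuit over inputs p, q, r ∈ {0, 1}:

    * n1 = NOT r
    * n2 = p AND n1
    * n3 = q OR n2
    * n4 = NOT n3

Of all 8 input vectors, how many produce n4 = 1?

n4 = NOT n3 must be 1, so n3 = 0.
Satisfying assignments:
  p=0, q=0, r=0
  p=0, q=0, r=1
  p=1, q=0, r=1

3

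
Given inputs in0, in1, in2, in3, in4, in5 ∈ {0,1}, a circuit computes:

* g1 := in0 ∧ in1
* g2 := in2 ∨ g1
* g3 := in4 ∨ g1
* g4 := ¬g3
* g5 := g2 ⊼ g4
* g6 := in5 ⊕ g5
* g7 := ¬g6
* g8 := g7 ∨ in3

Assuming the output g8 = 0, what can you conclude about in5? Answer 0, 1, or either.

either

Both values of in5 occur among assignments with g8 = 0:
  in5=0: in0=0, in1=0, in2=0, in3=0, in4=0, in5=0
  in5=1: in0=0, in1=0, in2=1, in3=0, in4=0, in5=1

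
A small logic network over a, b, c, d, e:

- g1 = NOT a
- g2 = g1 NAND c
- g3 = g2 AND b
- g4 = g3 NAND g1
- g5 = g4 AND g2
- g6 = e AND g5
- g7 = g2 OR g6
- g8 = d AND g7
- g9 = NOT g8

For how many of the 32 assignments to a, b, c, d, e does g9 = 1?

20

g9 = NOT g8 must be 1, so g8 = 0.
g8 = d AND g7 must be 0, so at least one of d, g7 is 0.
Enumerating the 32 input combinations, 20 give g9 = 1 and 12 give g9 = 0.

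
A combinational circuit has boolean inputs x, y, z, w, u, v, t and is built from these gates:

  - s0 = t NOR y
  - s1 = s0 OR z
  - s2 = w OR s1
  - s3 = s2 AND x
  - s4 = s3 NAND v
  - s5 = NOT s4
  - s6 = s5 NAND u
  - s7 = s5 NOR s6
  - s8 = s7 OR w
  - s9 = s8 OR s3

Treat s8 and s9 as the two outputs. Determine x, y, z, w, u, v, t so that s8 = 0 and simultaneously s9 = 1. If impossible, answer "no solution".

Check with x=1, y=1, z=1, w=0, u=1, v=1, t=1:
s0 = t NOR y = 1 NOR 1 = 0
s1 = s0 OR z = 0 OR 1 = 1
s2 = w OR s1 = 0 OR 1 = 1
s3 = s2 AND x = 1 AND 1 = 1
s4 = s3 NAND v = 1 NAND 1 = 0
s5 = NOT s4 = NOT 0 = 1
s6 = s5 NAND u = 1 NAND 1 = 0
s7 = s5 NOR s6 = 1 NOR 0 = 0
s8 = s7 OR w = 0 OR 0 = 0
s9 = s8 OR s3 = 0 OR 1 = 1
So s8 = 0 and s9 = 1.

x=1, y=1, z=1, w=0, u=1, v=1, t=1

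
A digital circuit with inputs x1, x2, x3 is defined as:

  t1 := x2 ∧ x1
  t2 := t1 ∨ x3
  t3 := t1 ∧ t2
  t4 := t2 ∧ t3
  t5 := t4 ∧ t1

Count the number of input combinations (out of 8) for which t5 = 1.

2

t5 = t4 ∧ t1 must be 1, so both t4 = 1 and t1 = 1.
t4 = t2 ∧ t3 must be 1, so both t2 = 1 and t3 = 1.
t1 = x2 ∧ x1 must be 1, so both x2 = 1 and x1 = 1.
Satisfying assignments:
  x1=1, x2=1, x3=0
  x1=1, x2=1, x3=1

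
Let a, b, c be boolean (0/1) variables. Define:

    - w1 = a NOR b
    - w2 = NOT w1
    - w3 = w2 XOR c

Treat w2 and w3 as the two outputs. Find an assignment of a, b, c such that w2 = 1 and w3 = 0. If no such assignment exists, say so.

a=0 b=1 c=1

Check with a=0 b=1 c=1:
w1 = a NOR b = 0 NOR 1 = 0
w2 = NOT w1 = NOT 0 = 1
w3 = w2 XOR c = 1 XOR 1 = 0
So w2 = 1 and w3 = 0.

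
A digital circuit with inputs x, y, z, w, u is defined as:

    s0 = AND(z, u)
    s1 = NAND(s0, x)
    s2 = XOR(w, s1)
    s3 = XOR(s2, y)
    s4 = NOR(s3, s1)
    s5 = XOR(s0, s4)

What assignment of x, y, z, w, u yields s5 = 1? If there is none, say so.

x=0 y=1 z=1 w=0 u=1

Check with x=0 y=1 z=1 w=0 u=1:
s0 = AND(z, u) = AND(1, 1) = 1
s1 = NAND(s0, x) = NAND(1, 0) = 1
s2 = XOR(w, s1) = XOR(0, 1) = 1
s3 = XOR(s2, y) = XOR(1, 1) = 0
s4 = NOR(s3, s1) = NOR(0, 1) = 0
s5 = XOR(s0, s4) = XOR(1, 0) = 1
So s5 = 1 as required.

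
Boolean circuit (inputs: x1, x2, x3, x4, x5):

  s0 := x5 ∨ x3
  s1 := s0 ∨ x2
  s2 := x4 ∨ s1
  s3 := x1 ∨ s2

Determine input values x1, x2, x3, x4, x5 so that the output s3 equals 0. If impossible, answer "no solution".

s3 = x1 ∨ s2 must be 0, so both x1 = 0 and s2 = 0.
s2 = x4 ∨ s1 must be 0, so both x4 = 0 and s1 = 0.
Check with x1=0 x2=0 x3=0 x4=0 x5=0:
s0 = x5 ∨ x3 = 0 ∨ 0 = 0
s1 = s0 ∨ x2 = 0 ∨ 0 = 0
s2 = x4 ∨ s1 = 0 ∨ 0 = 0
s3 = x1 ∨ s2 = 0 ∨ 0 = 0
So s3 = 0 as required.

x1=0 x2=0 x3=0 x4=0 x5=0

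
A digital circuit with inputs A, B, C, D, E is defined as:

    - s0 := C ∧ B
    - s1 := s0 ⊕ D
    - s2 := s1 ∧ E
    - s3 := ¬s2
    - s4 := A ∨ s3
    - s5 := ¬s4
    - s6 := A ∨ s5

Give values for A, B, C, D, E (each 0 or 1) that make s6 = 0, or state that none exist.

A=0, B=0, C=1, D=0, E=0

Check with A=0, B=0, C=1, D=0, E=0:
s0 = C ∧ B = 1 ∧ 0 = 0
s1 = s0 ⊕ D = 0 ⊕ 0 = 0
s2 = s1 ∧ E = 0 ∧ 0 = 0
s3 = ¬s2 = ¬0 = 1
s4 = A ∨ s3 = 0 ∨ 1 = 1
s5 = ¬s4 = ¬1 = 0
s6 = A ∨ s5 = 0 ∨ 0 = 0
So s6 = 0 as required.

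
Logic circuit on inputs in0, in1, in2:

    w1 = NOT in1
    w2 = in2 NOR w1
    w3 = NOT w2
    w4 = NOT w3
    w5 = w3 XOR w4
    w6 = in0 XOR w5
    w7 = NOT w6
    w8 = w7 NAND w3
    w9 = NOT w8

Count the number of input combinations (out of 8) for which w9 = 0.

w9 = NOT w8 must be 0, so w8 = 1.
w8 = w7 NAND w3 must be 1, so at least one of w7, w3 is 0.
Enumerating the 8 input combinations, 5 give w9 = 0 and 3 give w9 = 1.

5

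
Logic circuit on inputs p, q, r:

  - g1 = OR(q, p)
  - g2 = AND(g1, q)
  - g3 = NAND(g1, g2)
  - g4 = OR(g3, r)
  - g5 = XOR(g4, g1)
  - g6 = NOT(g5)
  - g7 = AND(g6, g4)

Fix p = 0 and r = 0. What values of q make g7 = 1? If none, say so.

no solution exists

With p = 0 and r = 0 fixed, none of the 2 settings of q give g7 = 1.
For example, with q=1:
g1 = OR(q, p) = OR(1, 0) = 1
g2 = AND(g1, q) = AND(1, 1) = 1
g3 = NAND(g1, g2) = NAND(1, 1) = 0
g4 = OR(g3, r) = OR(0, 0) = 0
g5 = XOR(g4, g1) = XOR(0, 1) = 1
g6 = NOT(g5) = NOT 1 = 0
g7 = AND(g6, g4) = AND(0, 0) = 0
giving g7 = 0 ≠ 1.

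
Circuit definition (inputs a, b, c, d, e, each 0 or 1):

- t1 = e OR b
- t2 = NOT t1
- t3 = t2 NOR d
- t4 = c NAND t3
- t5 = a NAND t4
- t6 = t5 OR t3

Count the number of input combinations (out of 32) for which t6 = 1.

t6 = t5 OR t3 must be 1, so at least one of t5, t3 is 1.
Enumerating the 32 input combinations, 22 give t6 = 1 and 10 give t6 = 0.

22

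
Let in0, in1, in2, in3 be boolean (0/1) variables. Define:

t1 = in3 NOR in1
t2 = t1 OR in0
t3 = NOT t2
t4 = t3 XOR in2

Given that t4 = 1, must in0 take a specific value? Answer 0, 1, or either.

Both values of in0 occur among assignments with t4 = 1:
  in0=0: in0=0, in1=0, in2=0, in3=1
  in0=1: in0=1, in1=0, in2=1, in3=0

either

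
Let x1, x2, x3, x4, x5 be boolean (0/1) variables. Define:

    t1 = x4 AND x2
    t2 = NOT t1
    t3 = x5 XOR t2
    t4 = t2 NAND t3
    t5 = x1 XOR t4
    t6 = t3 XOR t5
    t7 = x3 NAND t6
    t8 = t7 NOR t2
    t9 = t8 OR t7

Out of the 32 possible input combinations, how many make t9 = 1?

26

t9 = t8 OR t7 must be 1, so at least one of t8, t7 is 1.
Enumerating the 32 input combinations, 26 give t9 = 1 and 6 give t9 = 0.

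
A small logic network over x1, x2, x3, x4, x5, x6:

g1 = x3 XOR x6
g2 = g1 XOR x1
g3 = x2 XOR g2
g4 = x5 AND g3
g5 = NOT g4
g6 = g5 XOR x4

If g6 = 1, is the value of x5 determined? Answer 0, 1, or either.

Both values of x5 occur among assignments with g6 = 1:
  x5=0: x1=0, x2=0, x3=0, x4=0, x5=0, x6=0
  x5=1: x1=0, x2=0, x3=0, x4=0, x5=1, x6=0

either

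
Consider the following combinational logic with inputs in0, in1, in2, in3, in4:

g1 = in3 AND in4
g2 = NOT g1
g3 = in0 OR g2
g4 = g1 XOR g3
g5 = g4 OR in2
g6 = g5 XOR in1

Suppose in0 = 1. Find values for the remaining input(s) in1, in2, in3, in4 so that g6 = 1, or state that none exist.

in1=0, in2=1, in3=1, in4=0

g6 = g5 XOR in1 must be 1, so g5 and in1 differ.
Check with in0 = 1 and in1=0, in2=1, in3=1, in4=0:
g1 = in3 AND in4 = 1 AND 0 = 0
g2 = NOT g1 = NOT 0 = 1
g3 = in0 OR g2 = 1 OR 1 = 1
g4 = g1 XOR g3 = 0 XOR 1 = 1
g5 = g4 OR in2 = 1 OR 1 = 1
g6 = g5 XOR in1 = 1 XOR 0 = 1
So g6 = 1.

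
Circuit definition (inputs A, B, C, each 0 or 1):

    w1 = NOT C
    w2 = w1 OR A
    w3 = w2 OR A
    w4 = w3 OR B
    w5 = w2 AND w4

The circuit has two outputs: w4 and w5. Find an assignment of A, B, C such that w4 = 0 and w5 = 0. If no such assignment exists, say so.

Check with A=0, B=0, C=1:
w1 = NOT C = NOT 1 = 0
w2 = w1 OR A = 0 OR 0 = 0
w3 = w2 OR A = 0 OR 0 = 0
w4 = w3 OR B = 0 OR 0 = 0
w5 = w2 AND w4 = 0 AND 0 = 0
So w4 = 0 and w5 = 0.

A=0, B=0, C=1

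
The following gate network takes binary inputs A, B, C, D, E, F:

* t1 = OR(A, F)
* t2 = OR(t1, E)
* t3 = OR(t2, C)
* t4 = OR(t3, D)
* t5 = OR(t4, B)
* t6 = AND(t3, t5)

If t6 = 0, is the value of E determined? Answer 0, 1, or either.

t6 = AND(t3, t5) must be 0, so at least one of t3, t5 is 0.
Every assignment with t6 = 0 has E = 0; there are 4 such assignment(s).
  A=0, B=0, C=0, D=0, E=0, F=0
  A=0, B=0, C=0, D=1, E=0, F=0
  A=0, B=1, C=0, D=0, E=0, F=0
  A=0, B=1, C=0, D=1, E=0, F=0

0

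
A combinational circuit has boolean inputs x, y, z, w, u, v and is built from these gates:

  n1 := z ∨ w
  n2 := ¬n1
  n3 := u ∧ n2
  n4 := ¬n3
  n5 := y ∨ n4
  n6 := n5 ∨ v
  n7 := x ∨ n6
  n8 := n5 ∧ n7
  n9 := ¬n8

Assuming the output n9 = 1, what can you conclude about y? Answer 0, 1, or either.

0

n9 = ¬n8 must be 1, so n8 = 0.
n8 = n5 ∧ n7 must be 0, so at least one of n5, n7 is 0.
Every assignment with n9 = 1 has y = 0; there are 4 such assignment(s).
  x=0, y=0, z=0, w=0, u=1, v=0
  x=0, y=0, z=0, w=0, u=1, v=1
  x=1, y=0, z=0, w=0, u=1, v=0
  x=1, y=0, z=0, w=0, u=1, v=1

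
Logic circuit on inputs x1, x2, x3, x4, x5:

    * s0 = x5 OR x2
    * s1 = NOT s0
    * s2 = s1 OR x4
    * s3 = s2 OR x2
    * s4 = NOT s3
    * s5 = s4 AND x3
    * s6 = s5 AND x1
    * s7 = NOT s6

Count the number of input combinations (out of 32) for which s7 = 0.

1

s7 = NOT s6 must be 0, so s6 = 1.
s6 = s5 AND x1 must be 1, so both s5 = 1 and x1 = 1.
Satisfying assignments:
  x1=1, x2=0, x3=1, x4=0, x5=1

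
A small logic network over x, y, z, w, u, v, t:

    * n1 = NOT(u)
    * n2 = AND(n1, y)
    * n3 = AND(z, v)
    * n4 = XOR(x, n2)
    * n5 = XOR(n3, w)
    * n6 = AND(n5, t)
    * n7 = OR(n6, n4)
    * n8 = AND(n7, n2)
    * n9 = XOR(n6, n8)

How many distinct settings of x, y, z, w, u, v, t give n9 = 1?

36

n9 = XOR(n6, n8) must be 1, so n6 and n8 differ.
Enumerating the 128 input combinations, 36 give n9 = 1 and 92 give n9 = 0.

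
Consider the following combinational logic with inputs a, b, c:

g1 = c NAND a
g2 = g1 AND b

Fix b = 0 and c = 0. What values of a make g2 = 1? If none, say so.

no solution exists

With b = 0 and c = 0 fixed, none of the 2 settings of a give g2 = 1.
For example, with a=0:
g1 = c NAND a = 0 NAND 0 = 1
g2 = g1 AND b = 1 AND 0 = 0
giving g2 = 0 ≠ 1.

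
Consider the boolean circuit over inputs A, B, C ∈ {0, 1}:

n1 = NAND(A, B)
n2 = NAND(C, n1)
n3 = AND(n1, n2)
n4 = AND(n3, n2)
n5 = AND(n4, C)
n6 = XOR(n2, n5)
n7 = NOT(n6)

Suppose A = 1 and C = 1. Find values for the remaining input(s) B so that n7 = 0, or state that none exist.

Check with A = 1 and C = 1 and B=1:
n1 = NAND(A, B) = NAND(1, 1) = 0
n2 = NAND(C, n1) = NAND(1, 0) = 1
n3 = AND(n1, n2) = AND(0, 1) = 0
n4 = AND(n3, n2) = AND(0, 1) = 0
n5 = AND(n4, C) = AND(0, 1) = 0
n6 = XOR(n2, n5) = XOR(1, 0) = 1
n7 = NOT(n6) = NOT 1 = 0
So n7 = 0.

B=1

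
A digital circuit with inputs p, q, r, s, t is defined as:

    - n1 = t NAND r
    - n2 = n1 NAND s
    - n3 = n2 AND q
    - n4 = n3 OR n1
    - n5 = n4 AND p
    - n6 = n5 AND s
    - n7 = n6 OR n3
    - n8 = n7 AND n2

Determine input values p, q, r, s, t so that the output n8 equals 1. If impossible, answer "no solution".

Check with p=1, q=1, r=1, s=0, t=1:
n1 = t NAND r = 1 NAND 1 = 0
n2 = n1 NAND s = 0 NAND 0 = 1
n3 = n2 AND q = 1 AND 1 = 1
n4 = n3 OR n1 = 1 OR 0 = 1
n5 = n4 AND p = 1 AND 1 = 1
n6 = n5 AND s = 1 AND 0 = 0
n7 = n6 OR n3 = 0 OR 1 = 1
n8 = n7 AND n2 = 1 AND 1 = 1
So n8 = 1 as required.

p=1, q=1, r=1, s=0, t=1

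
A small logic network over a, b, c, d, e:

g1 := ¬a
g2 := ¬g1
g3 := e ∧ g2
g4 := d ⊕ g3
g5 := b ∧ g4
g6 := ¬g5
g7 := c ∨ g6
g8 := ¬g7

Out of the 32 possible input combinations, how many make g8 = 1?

g8 = ¬g7 must be 1, so g7 = 0.
g7 = c ∨ g6 must be 0, so both c = 0 and g6 = 0.
Enumerating the 32 input combinations, 4 give g8 = 1 and 28 give g8 = 0.

4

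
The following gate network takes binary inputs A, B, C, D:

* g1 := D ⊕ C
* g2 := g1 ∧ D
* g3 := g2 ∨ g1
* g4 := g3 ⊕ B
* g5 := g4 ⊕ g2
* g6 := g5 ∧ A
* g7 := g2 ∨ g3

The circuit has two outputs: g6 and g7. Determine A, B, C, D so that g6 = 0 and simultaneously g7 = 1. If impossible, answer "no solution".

Check with A=0, B=1, C=0, D=1:
g1 = D ⊕ C = 1 ⊕ 0 = 1
g2 = g1 ∧ D = 1 ∧ 1 = 1
g3 = g2 ∨ g1 = 1 ∨ 1 = 1
g4 = g3 ⊕ B = 1 ⊕ 1 = 0
g5 = g4 ⊕ g2 = 0 ⊕ 1 = 1
g6 = g5 ∧ A = 1 ∧ 0 = 0
g7 = g2 ∨ g3 = 1 ∨ 1 = 1
So g6 = 0 and g7 = 1.

A=0, B=1, C=0, D=1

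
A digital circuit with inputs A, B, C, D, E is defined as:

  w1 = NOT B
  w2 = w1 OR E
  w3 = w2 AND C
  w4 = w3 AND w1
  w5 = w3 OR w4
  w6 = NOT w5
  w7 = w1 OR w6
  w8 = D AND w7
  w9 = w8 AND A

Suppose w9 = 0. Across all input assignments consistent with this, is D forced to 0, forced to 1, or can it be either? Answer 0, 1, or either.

Both values of D occur among assignments with w9 = 0:
  D=0: A=0, B=0, C=0, D=0, E=0
  D=1: A=0, B=0, C=0, D=1, E=0

either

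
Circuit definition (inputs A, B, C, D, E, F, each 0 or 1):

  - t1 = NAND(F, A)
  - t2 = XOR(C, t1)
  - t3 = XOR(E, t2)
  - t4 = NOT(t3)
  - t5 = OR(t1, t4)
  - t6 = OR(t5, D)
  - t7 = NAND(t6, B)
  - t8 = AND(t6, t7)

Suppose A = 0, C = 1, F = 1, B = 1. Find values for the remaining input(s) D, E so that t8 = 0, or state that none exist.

D=1, E=0

t8 = AND(t6, t7) must be 0, so at least one of t6, t7 is 0.
Check with A = 0, C = 1, F = 1, B = 1 and D=1, E=0:
t1 = NAND(F, A) = NAND(1, 0) = 1
t2 = XOR(C, t1) = XOR(1, 1) = 0
t3 = XOR(E, t2) = XOR(0, 0) = 0
t4 = NOT(t3) = NOT 0 = 1
t5 = OR(t1, t4) = OR(1, 1) = 1
t6 = OR(t5, D) = OR(1, 1) = 1
t7 = NAND(t6, B) = NAND(1, 1) = 0
t8 = AND(t6, t7) = AND(1, 0) = 0
So t8 = 0.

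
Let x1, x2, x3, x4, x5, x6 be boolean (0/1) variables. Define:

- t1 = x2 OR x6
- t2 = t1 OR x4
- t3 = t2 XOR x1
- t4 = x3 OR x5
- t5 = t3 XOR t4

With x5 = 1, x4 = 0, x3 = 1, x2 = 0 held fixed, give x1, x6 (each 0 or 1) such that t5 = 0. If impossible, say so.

Check with x5 = 1, x4 = 0, x3 = 1, x2 = 0 and x1=0, x6=1:
t1 = x2 OR x6 = 0 OR 1 = 1
t2 = t1 OR x4 = 1 OR 0 = 1
t3 = t2 XOR x1 = 1 XOR 0 = 1
t4 = x3 OR x5 = 1 OR 1 = 1
t5 = t3 XOR t4 = 1 XOR 1 = 0
So t5 = 0.

x1=0, x6=1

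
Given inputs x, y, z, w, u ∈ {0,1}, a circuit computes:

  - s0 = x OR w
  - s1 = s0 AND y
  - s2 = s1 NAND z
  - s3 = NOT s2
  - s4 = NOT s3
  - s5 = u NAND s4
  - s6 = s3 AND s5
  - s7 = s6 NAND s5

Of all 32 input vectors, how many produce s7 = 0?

s7 = s6 NAND s5 must be 0, so both s6 = 1 and s5 = 1.
s6 = s3 AND s5 must be 1, so both s3 = 1 and s5 = 1.
s5 = u NAND s4 must be 1, so at least one of u, s4 is 0.
Satisfying assignments:
  x=0, y=1, z=1, w=1, u=0
  x=0, y=1, z=1, w=1, u=1
  x=1, y=1, z=1, w=0, u=0
  x=1, y=1, z=1, w=0, u=1
  x=1, y=1, z=1, w=1, u=0
  x=1, y=1, z=1, w=1, u=1

6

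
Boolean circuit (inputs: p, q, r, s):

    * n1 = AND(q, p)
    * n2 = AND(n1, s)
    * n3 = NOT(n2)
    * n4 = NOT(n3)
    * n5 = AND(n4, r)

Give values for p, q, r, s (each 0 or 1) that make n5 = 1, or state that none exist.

n5 = AND(n4, r) must be 1, so both n4 = 1 and r = 1.
n4 = NOT(n3) must be 1, so n3 = 0.
Check with p=1 q=1 r=1 s=1:
n1 = AND(q, p) = AND(1, 1) = 1
n2 = AND(n1, s) = AND(1, 1) = 1
n3 = NOT(n2) = NOT 1 = 0
n4 = NOT(n3) = NOT 0 = 1
n5 = AND(n4, r) = AND(1, 1) = 1
So n5 = 1 as required.

p=1 q=1 r=1 s=1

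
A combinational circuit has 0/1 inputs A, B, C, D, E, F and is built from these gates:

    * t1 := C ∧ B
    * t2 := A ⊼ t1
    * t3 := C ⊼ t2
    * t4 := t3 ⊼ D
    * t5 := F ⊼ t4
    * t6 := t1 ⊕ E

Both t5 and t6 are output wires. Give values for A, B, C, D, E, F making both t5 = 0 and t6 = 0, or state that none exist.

Check with A=0 B=1 C=0 D=0 E=0 F=1:
t1 = C ∧ B = 0 ∧ 1 = 0
t2 = A ⊼ t1 = 0 ⊼ 0 = 1
t3 = C ⊼ t2 = 0 ⊼ 1 = 1
t4 = t3 ⊼ D = 1 ⊼ 0 = 1
t5 = F ⊼ t4 = 1 ⊼ 1 = 0
t6 = t1 ⊕ E = 0 ⊕ 0 = 0
So t5 = 0 and t6 = 0.

A=0 B=1 C=0 D=0 E=0 F=1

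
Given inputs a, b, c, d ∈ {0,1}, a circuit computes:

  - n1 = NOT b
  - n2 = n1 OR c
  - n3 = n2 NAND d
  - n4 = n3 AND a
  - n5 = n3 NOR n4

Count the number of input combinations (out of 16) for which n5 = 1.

6

n5 = n3 NOR n4 must be 1, so both n3 = 0 and n4 = 0.
Enumerating the 16 input combinations, 6 give n5 = 1 and 10 give n5 = 0.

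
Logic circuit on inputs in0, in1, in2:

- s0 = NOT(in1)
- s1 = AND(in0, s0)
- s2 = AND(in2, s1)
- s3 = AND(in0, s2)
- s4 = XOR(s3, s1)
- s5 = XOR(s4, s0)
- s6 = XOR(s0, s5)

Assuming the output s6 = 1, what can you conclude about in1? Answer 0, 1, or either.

s6 = XOR(s0, s5) must be 1, so s0 and s5 differ.
Every assignment with s6 = 1 has in1 = 0; there are 1 such assignment(s).
  in0=1, in1=0, in2=0

0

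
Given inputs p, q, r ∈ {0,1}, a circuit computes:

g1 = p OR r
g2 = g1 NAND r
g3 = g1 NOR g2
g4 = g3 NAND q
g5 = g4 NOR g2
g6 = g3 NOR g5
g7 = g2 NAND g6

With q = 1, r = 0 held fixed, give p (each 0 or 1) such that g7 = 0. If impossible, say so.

p=0

g7 = g2 NAND g6 must be 0, so both g2 = 1 and g6 = 1.
g2 = g1 NAND r must be 1, so at least one of g1, r is 0.
Check with q = 1, r = 0 and p=0:
g1 = p OR r = 0 OR 0 = 0
g2 = g1 NAND r = 0 NAND 0 = 1
g3 = g1 NOR g2 = 0 NOR 1 = 0
g4 = g3 NAND q = 0 NAND 1 = 1
g5 = g4 NOR g2 = 1 NOR 1 = 0
g6 = g3 NOR g5 = 0 NOR 0 = 1
g7 = g2 NAND g6 = 1 NAND 1 = 0
So g7 = 0.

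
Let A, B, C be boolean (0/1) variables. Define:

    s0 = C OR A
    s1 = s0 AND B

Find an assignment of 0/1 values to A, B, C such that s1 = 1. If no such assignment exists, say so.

s1 = s0 AND B must be 1, so both s0 = 1 and B = 1.
s0 = C OR A must be 1, so at least one of C, A is 1.
Check with A=1, B=1, C=0:
s0 = C OR A = 0 OR 1 = 1
s1 = s0 AND B = 1 AND 1 = 1
So s1 = 1 as required.

A=1, B=1, C=0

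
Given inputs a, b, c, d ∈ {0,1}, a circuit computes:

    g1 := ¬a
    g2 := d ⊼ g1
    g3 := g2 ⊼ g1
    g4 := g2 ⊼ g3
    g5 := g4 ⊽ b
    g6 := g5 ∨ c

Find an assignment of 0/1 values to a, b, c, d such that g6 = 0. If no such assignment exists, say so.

a=0, b=1, c=0, d=1

Check with a=0, b=1, c=0, d=1:
g1 = ¬a = ¬0 = 1
g2 = d ⊼ g1 = 1 ⊼ 1 = 0
g3 = g2 ⊼ g1 = 0 ⊼ 1 = 1
g4 = g2 ⊼ g3 = 0 ⊼ 1 = 1
g5 = g4 ⊽ b = 1 ⊽ 1 = 0
g6 = g5 ∨ c = 0 ∨ 0 = 0
So g6 = 0 as required.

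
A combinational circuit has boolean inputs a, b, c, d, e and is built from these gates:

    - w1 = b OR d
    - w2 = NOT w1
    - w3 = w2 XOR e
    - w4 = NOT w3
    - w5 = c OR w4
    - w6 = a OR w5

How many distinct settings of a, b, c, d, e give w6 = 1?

28

w6 = a OR w5 must be 1, so at least one of a, w5 is 1.
Enumerating the 32 input combinations, 28 give w6 = 1 and 4 give w6 = 0.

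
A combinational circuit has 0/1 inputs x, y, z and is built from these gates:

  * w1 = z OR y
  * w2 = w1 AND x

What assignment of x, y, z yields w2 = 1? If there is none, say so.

x=1, y=1, z=0

w2 = w1 AND x must be 1, so both w1 = 1 and x = 1.
w1 = z OR y must be 1, so at least one of z, y is 1.
Check with x=1, y=1, z=0:
w1 = z OR y = 0 OR 1 = 1
w2 = w1 AND x = 1 AND 1 = 1
So w2 = 1 as required.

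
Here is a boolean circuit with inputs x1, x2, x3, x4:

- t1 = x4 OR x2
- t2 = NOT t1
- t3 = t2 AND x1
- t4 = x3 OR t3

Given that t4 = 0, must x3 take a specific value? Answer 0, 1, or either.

0

t4 = x3 OR t3 must be 0, so both x3 = 0 and t3 = 0.
Every assignment with t4 = 0 has x3 = 0; there are 7 such assignment(s).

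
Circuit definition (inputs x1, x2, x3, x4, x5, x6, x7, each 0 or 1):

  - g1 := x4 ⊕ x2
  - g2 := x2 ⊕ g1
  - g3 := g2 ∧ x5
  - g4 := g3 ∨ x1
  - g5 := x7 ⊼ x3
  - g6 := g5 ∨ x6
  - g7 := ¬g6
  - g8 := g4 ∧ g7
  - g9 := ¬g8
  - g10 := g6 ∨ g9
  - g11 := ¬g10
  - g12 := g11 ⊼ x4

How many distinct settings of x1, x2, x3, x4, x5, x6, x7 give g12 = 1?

122

g12 = g11 ⊼ x4 must be 1, so at least one of g11, x4 is 0.
Enumerating the 128 input combinations, 122 give g12 = 1 and 6 give g12 = 0.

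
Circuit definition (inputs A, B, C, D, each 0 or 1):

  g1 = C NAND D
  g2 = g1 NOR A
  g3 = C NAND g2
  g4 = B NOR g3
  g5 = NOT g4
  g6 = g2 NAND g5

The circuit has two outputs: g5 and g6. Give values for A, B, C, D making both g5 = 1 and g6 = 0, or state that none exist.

A=0, B=1, C=1, D=1

Check with A=0, B=1, C=1, D=1:
g1 = C NAND D = 1 NAND 1 = 0
g2 = g1 NOR A = 0 NOR 0 = 1
g3 = C NAND g2 = 1 NAND 1 = 0
g4 = B NOR g3 = 1 NOR 0 = 0
g5 = NOT g4 = NOT 0 = 1
g6 = g2 NAND g5 = 1 NAND 1 = 0
So g5 = 1 and g6 = 0.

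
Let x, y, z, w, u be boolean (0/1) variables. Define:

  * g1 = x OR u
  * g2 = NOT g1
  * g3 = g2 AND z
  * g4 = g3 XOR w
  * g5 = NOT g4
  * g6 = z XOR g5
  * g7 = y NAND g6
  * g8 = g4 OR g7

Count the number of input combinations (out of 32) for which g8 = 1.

28

g8 = g4 OR g7 must be 1, so at least one of g4, g7 is 1.
Enumerating the 32 input combinations, 28 give g8 = 1 and 4 give g8 = 0.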